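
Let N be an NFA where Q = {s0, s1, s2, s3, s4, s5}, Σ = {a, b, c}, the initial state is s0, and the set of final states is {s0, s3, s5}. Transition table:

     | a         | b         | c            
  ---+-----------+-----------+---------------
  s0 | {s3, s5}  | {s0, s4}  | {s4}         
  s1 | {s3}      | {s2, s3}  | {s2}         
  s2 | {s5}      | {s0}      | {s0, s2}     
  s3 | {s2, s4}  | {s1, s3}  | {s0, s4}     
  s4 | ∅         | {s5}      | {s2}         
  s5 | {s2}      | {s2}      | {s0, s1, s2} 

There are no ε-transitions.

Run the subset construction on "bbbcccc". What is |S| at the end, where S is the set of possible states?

Start in {s0}.
Read 'b': {s0} → {s0, s4}.
Read 'b': {s0, s4} → {s0, s4, s5}.
Read 'b': {s0, s4, s5} → {s0, s2, s4, s5}.
Read 'c': {s0, s2, s4, s5} → {s0, s1, s2, s4}.
Read 'c': {s0, s1, s2, s4} → {s0, s2, s4}.
Read 'c': {s0, s2, s4} → {s0, s2, s4}.
Read 'c': {s0, s2, s4} → {s0, s2, s4}.
That set has 3 states.

3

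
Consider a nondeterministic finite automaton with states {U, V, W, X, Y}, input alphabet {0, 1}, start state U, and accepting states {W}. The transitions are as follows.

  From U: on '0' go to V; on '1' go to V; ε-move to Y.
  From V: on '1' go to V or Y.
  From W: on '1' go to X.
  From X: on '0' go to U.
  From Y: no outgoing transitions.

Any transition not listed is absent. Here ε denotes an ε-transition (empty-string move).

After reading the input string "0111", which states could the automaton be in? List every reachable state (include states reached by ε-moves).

Start: ε-closure({U}) = {U, Y}.
Read '0': U→{V}, Y→∅; now {V}.
Read '1': V→{V, Y}; now {V, Y}.
Read '1': V→{V, Y}, Y→∅; now {V, Y}.
Read '1': V→{V, Y}, Y→∅; now {V, Y}.

{V, Y}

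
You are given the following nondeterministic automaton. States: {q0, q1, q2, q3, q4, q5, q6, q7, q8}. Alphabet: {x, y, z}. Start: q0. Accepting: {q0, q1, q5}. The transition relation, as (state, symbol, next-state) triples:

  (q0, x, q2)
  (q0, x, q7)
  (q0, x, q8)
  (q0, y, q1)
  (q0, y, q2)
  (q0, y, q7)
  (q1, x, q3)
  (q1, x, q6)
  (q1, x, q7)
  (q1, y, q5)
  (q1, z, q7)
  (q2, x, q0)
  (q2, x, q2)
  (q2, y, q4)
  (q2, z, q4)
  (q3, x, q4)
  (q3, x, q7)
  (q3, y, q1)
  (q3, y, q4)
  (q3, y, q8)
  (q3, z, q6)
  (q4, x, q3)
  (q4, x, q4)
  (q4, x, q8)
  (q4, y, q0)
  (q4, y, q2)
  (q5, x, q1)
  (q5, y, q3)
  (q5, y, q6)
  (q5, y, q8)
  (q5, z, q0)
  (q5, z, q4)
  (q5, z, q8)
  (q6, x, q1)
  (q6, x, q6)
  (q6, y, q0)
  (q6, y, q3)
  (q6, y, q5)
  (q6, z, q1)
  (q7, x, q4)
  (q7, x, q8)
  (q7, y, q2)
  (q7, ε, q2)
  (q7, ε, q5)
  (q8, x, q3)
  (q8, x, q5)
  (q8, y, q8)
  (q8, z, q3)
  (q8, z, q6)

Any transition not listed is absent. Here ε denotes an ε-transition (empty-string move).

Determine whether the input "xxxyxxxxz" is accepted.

Yes

Start in {q0}.
Read 'x': q0→{q2, q7, q8}; union {q2, q7, q8}; ε-closure = {q2, q5, q7, q8}.
Read 'x': q2→{q0, q2}, q5→{q1}, q7→{q4, q8}, q8→{q3, q5}; now {q0, q1, q2, q3, q4, q5, q8}.
Read 'x': q0→{q2, q7, q8}, q1→{q3, q6, q7}, q2→{q0, q2}, q3→{q4, q7}, q4→{q3, q4, q8}, q5→{q1}, q8→{q3, q5}; now {q0, q1, q2, q3, q4, q5, q6, q7, q8}.
Read 'y': q0→{q1, q2, q7}, q1→{q5}, q2→{q4}, q3→{q1, q4, q8}, q4→{q0, q2}, q5→{q3, q6, q8}, q6→{q0, q3, q5}, q7→{q2}, q8→{q8}; now {q0, q1, q2, q3, q4, q5, q6, q7, q8}.
Read 'x': q0→{q2, q7, q8}, q1→{q3, q6, q7}, q2→{q0, q2}, q3→{q4, q7}, q4→{q3, q4, q8}, q5→{q1}, q6→{q1, q6}, q7→{q4, q8}, q8→{q3, q5}; now {q0, q1, q2, q3, q4, q5, q6, q7, q8}.
Read 'x': q0→{q2, q7, q8}, q1→{q3, q6, q7}, q2→{q0, q2}, q3→{q4, q7}, q4→{q3, q4, q8}, q5→{q1}, q6→{q1, q6}, q7→{q4, q8}, q8→{q3, q5}; now {q0, q1, q2, q3, q4, q5, q6, q7, q8}.
Read 'x': q0→{q2, q7, q8}, q1→{q3, q6, q7}, q2→{q0, q2}, q3→{q4, q7}, q4→{q3, q4, q8}, q5→{q1}, q6→{q1, q6}, q7→{q4, q8}, q8→{q3, q5}; now {q0, q1, q2, q3, q4, q5, q6, q7, q8}.
Read 'x': q0→{q2, q7, q8}, q1→{q3, q6, q7}, q2→{q0, q2}, q3→{q4, q7}, q4→{q3, q4, q8}, q5→{q1}, q6→{q1, q6}, q7→{q4, q8}, q8→{q3, q5}; now {q0, q1, q2, q3, q4, q5, q6, q7, q8}.
Read 'z': q0→∅, q1→{q7}, q2→{q4}, q3→{q6}, q4→∅, q5→{q0, q4, q8}, q6→{q1}, q7→∅, q8→{q3, q6}; union {q0, q1, q3, q4, q6, q7, q8}; ε-closure = {q0, q1, q2, q3, q4, q5, q6, q7, q8}.
The final set {q0, q1, q2, q3, q4, q5, q6, q7, q8} contains the accepting states q0, q1, q5.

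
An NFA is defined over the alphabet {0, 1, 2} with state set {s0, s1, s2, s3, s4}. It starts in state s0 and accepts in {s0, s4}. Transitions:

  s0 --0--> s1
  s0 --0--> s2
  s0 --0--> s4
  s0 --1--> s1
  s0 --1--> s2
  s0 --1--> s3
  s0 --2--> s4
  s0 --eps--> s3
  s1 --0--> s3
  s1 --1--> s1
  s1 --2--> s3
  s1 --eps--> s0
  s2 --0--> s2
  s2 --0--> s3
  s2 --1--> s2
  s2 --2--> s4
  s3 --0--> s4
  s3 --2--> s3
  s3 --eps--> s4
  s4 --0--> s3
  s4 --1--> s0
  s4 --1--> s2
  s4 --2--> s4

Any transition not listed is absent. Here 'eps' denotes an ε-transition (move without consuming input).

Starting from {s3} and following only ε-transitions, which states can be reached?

{s3, s4}

Begin with {s3}.
ε-move s3 → s4; add s4.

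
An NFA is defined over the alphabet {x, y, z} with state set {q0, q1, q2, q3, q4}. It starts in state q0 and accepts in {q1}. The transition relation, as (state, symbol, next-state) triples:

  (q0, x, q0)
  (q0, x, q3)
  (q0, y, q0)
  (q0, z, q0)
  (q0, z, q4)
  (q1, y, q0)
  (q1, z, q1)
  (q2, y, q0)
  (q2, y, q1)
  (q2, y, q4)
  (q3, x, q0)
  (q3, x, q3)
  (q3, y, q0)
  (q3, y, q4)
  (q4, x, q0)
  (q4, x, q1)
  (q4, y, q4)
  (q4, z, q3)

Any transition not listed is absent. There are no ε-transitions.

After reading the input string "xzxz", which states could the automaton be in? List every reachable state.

Start in {q0}.
Read 'x': q0→{q0, q3}; now {q0, q3}.
Read 'z': q0→{q0, q4}, q3→∅; now {q0, q4}.
Read 'x': q0→{q0, q3}, q4→{q0, q1}; now {q0, q1, q3}.
Read 'z': q0→{q0, q4}, q1→{q1}, q3→∅; now {q0, q1, q4}.

{q0, q1, q4}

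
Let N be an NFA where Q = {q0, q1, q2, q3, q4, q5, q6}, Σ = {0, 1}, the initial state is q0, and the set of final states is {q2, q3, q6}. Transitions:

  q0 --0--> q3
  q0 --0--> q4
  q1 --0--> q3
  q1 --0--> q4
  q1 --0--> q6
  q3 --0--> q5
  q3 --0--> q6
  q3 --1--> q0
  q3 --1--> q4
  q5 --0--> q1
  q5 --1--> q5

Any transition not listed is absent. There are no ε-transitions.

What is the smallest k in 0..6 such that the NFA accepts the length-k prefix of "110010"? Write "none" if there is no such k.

Start in {q0}.
Read '1': q0→∅; now ∅.
The set is empty and remains empty for the remaining 5 symbols.
No reachable set along the way intersects F.

none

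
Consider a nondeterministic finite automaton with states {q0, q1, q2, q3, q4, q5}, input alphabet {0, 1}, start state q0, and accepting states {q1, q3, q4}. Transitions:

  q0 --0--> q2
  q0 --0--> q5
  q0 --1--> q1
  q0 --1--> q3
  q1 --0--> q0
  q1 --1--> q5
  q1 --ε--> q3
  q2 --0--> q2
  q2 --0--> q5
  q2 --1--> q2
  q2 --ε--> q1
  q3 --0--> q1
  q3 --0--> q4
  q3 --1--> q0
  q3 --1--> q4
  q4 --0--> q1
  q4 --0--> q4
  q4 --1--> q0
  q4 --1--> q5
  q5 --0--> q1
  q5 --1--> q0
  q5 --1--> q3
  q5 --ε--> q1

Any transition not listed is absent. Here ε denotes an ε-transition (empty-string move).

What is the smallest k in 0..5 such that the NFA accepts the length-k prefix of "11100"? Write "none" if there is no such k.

Start in {q0}.
Read '1': q0→{q1, q3}; now {q1, q3}.
None of the earlier sets intersect F, but {q1, q3} does.

1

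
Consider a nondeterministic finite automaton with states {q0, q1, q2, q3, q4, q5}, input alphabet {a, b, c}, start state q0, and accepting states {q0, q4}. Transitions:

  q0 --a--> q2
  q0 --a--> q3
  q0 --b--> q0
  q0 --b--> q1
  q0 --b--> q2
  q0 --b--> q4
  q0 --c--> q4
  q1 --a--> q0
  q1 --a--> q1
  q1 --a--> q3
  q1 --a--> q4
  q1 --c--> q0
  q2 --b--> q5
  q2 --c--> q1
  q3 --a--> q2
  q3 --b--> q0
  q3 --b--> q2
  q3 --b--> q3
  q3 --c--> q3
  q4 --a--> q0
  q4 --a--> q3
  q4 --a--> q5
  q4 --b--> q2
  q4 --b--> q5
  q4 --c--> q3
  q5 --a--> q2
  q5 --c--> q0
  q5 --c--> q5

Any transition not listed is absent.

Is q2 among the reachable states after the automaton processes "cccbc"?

No

Start in {q0}.
Read 'c': q0→{q4}; now {q4}.
Read 'c': q4→{q3}; now {q3}.
Read 'c': q3→{q3}; now {q3}.
Read 'b': q3→{q0, q2, q3}; now {q0, q2, q3}.
Read 'c': q0→{q4}, q2→{q1}, q3→{q3}; now {q1, q3, q4}.
State q2 is not in {q1, q3, q4}.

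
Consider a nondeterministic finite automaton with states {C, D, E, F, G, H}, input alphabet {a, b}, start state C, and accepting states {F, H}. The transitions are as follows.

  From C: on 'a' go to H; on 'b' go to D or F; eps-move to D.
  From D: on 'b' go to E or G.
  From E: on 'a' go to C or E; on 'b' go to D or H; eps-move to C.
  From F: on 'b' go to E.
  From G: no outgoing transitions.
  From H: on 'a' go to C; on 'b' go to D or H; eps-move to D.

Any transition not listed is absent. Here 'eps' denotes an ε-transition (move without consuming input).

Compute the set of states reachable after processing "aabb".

Start: ε-closure({C}) = {C, D}.
Read 'a': {C, D} → {D, H}.
Read 'a': {D, H} → {C, D}.
Read 'b': {C, D} → {C, D, E, F, G}.
Read 'b': {C, D, E, F, G} → {C, D, E, F, G, H}.

{C, D, E, F, G, H}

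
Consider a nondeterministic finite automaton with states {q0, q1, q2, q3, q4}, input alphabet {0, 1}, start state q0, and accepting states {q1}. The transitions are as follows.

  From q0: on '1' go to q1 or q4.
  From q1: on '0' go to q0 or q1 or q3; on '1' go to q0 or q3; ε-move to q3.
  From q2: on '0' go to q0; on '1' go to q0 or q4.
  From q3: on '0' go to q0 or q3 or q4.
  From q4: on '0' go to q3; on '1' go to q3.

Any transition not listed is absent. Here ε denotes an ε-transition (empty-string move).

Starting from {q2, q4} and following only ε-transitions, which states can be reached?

{q2, q4}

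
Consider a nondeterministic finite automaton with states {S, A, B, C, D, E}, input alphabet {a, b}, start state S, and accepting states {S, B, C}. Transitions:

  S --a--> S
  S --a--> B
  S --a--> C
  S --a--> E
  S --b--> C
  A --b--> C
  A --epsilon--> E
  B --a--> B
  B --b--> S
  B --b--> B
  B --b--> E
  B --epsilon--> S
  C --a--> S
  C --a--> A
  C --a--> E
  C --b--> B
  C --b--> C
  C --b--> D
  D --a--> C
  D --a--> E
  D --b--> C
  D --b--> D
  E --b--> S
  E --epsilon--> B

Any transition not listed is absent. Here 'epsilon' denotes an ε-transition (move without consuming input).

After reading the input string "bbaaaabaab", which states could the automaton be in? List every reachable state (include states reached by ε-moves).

Start in {S}.
Read 'b': S→{C}; now {C}.
Read 'b': C→{B, C, D}; union {B, C, D}; ε-closure = {S, B, C, D}.
Read 'a': S→{S, B, C, E}, B→{B}, C→{S, A, E}, D→{C, E}; now {S, A, B, C, E}.
Read 'a': S→{S, B, C, E}, A→∅, B→{B}, C→{S, A, E}, E→∅; now {S, A, B, C, E}.
Read 'a': S→{S, B, C, E}, A→∅, B→{B}, C→{S, A, E}, E→∅; now {S, A, B, C, E}.
Read 'a': S→{S, B, C, E}, A→∅, B→{B}, C→{S, A, E}, E→∅; now {S, A, B, C, E}.
Read 'b': S→{C}, A→{C}, B→{S, B, E}, C→{B, C, D}, E→{S}; now {S, B, C, D, E}.
Read 'a': S→{S, B, C, E}, B→{B}, C→{S, A, E}, D→{C, E}, E→∅; now {S, A, B, C, E}.
Read 'a': S→{S, B, C, E}, A→∅, B→{B}, C→{S, A, E}, E→∅; now {S, A, B, C, E}.
Read 'b': S→{C}, A→{C}, B→{S, B, E}, C→{B, C, D}, E→{S}; now {S, B, C, D, E}.

{S, B, C, D, E}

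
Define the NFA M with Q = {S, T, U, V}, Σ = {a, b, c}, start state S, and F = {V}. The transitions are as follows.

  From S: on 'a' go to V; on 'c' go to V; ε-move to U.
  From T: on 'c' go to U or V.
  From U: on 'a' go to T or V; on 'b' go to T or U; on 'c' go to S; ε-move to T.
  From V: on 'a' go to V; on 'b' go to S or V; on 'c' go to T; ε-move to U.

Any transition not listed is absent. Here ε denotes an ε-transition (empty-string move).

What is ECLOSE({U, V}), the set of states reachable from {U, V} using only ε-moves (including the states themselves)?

Begin with {U, V}.
ε-move U → T; add T.

{T, U, V}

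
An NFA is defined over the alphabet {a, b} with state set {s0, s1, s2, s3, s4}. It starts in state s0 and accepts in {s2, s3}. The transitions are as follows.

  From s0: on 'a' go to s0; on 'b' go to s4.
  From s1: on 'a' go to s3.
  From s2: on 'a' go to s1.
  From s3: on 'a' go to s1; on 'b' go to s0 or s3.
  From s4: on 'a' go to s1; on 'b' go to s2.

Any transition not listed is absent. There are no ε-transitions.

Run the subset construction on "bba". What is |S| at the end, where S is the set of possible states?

1

Start in {s0}.
Read 'b': {s0} → {s4}.
Read 'b': {s4} → {s2}.
Read 'a': {s2} → {s1}.
That set has 1 state.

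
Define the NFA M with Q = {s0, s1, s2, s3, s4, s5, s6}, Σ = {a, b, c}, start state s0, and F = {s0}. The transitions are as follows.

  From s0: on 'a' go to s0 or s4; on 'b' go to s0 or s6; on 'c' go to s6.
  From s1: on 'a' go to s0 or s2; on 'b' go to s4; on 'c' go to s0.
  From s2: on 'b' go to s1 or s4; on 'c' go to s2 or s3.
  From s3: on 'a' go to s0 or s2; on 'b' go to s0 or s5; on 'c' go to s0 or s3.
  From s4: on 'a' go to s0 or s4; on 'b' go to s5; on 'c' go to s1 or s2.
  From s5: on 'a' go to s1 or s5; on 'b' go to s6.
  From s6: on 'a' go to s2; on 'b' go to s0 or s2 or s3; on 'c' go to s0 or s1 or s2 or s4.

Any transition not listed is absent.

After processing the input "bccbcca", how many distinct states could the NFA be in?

3

Start in {s0}.
Read 'b': s0→{s0, s6}; now {s0, s6}.
Read 'c': s0→{s6}, s6→{s0, s1, s2, s4}; now {s0, s1, s2, s4, s6}.
Read 'c': s0→{s6}, s1→{s0}, s2→{s2, s3}, s4→{s1, s2}, s6→{s0, s1, s2, s4}; now {s0, s1, s2, s3, s4, s6}.
Read 'b': s0→{s0, s6}, s1→{s4}, s2→{s1, s4}, s3→{s0, s5}, s4→{s5}, s6→{s0, s2, s3}; now {s0, s1, s2, s3, s4, s5, s6}.
Read 'c': s0→{s6}, s1→{s0}, s2→{s2, s3}, s3→{s0, s3}, s4→{s1, s2}, s5→∅, s6→{s0, s1, s2, s4}; now {s0, s1, s2, s3, s4, s6}.
Read 'c': s0→{s6}, s1→{s0}, s2→{s2, s3}, s3→{s0, s3}, s4→{s1, s2}, s6→{s0, s1, s2, s4}; now {s0, s1, s2, s3, s4, s6}.
Read 'a': s0→{s0, s4}, s1→{s0, s2}, s2→∅, s3→{s0, s2}, s4→{s0, s4}, s6→{s2}; now {s0, s2, s4}.
That set has 3 states.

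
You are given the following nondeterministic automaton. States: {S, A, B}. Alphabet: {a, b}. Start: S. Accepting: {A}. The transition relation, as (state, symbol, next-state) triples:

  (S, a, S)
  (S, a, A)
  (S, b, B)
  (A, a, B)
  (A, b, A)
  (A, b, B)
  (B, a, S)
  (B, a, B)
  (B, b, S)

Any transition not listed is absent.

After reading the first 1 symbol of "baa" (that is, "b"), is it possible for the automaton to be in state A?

No

Start in {S}.
Read 'b': {S} → {B}.
State A is not in {B}.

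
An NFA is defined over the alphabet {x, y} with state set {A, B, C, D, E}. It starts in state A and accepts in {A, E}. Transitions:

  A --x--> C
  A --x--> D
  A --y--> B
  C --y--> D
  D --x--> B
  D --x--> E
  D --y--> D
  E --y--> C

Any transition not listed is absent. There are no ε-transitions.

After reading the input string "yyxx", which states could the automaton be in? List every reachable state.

∅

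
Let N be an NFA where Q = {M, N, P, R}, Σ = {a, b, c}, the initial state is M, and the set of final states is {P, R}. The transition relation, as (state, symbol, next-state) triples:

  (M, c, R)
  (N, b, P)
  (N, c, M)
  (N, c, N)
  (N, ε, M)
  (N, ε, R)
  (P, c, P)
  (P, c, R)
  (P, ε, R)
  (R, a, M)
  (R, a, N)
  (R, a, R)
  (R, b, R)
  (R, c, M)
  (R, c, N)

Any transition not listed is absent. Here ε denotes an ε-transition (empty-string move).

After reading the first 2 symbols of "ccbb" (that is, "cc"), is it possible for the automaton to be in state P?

Start in {M}.
Read 'c': M→{R}; now {R}.
Read 'c': R→{M, N}; union {M, N}; ε-closure = {M, N, R}.
State P is not in {M, N, R}.

No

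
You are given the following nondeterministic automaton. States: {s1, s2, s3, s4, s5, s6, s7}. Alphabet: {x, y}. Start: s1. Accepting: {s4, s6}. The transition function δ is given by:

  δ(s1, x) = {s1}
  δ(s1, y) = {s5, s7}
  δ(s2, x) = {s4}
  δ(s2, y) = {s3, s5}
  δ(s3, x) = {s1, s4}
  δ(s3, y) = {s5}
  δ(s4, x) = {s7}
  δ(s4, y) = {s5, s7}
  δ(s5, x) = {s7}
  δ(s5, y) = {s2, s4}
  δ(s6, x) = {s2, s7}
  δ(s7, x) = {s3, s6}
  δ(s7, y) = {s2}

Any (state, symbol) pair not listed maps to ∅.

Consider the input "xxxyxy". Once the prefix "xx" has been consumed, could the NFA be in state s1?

Start in {s1}.
Read 'x': {s1} → {s1}.
Read 'x': {s1} → {s1}.
State s1 is in {s1}.

Yes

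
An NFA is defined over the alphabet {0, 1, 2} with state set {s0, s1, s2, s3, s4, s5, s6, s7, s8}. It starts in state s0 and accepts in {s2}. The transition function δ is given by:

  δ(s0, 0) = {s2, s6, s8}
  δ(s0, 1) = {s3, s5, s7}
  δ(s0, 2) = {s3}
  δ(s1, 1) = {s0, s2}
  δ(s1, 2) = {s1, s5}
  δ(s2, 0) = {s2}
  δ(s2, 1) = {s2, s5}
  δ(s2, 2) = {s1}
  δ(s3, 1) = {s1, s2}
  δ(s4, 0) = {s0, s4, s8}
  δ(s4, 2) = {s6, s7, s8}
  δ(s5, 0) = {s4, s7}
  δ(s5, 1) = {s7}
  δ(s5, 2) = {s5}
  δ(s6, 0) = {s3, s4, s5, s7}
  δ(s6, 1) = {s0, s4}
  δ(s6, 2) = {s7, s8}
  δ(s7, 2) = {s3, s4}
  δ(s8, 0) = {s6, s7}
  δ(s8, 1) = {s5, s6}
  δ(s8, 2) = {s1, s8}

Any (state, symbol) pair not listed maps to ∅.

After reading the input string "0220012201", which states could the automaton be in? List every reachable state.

{s0, s1, s2, s3, s4, s5, s6, s7}

Start in {s0}.
Read '0': s0→{s2, s6, s8}; now {s2, s6, s8}.
Read '2': s2→{s1}, s6→{s7, s8}, s8→{s1, s8}; now {s1, s7, s8}.
Read '2': s1→{s1, s5}, s7→{s3, s4}, s8→{s1, s8}; now {s1, s3, s4, s5, s8}.
Read '0': s1→∅, s3→∅, s4→{s0, s4, s8}, s5→{s4, s7}, s8→{s6, s7}; now {s0, s4, s6, s7, s8}.
Read '0': s0→{s2, s6, s8}, s4→{s0, s4, s8}, s6→{s3, s4, s5, s7}, s7→∅, s8→{s6, s7}; now {s0, s2, s3, s4, s5, s6, s7, s8}.
Read '1': s0→{s3, s5, s7}, s2→{s2, s5}, s3→{s1, s2}, s4→∅, s5→{s7}, s6→{s0, s4}, s7→∅, s8→{s5, s6}; now {s0, s1, s2, s3, s4, s5, s6, s7}.
Read '2': s0→{s3}, s1→{s1, s5}, s2→{s1}, s3→∅, s4→{s6, s7, s8}, s5→{s5}, s6→{s7, s8}, s7→{s3, s4}; now {s1, s3, s4, s5, s6, s7, s8}.
Read '2': s1→{s1, s5}, s3→∅, s4→{s6, s7, s8}, s5→{s5}, s6→{s7, s8}, s7→{s3, s4}, s8→{s1, s8}; now {s1, s3, s4, s5, s6, s7, s8}.
Read '0': s1→∅, s3→∅, s4→{s0, s4, s8}, s5→{s4, s7}, s6→{s3, s4, s5, s7}, s7→∅, s8→{s6, s7}; now {s0, s3, s4, s5, s6, s7, s8}.
Read '1': s0→{s3, s5, s7}, s3→{s1, s2}, s4→∅, s5→{s7}, s6→{s0, s4}, s7→∅, s8→{s5, s6}; now {s0, s1, s2, s3, s4, s5, s6, s7}.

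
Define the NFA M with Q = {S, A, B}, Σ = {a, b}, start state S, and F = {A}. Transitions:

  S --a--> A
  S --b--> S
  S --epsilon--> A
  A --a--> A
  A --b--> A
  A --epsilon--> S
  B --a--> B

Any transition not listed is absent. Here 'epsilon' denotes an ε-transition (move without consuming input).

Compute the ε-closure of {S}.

{S, A}

Begin with {S}.
ε-move S → A; add A.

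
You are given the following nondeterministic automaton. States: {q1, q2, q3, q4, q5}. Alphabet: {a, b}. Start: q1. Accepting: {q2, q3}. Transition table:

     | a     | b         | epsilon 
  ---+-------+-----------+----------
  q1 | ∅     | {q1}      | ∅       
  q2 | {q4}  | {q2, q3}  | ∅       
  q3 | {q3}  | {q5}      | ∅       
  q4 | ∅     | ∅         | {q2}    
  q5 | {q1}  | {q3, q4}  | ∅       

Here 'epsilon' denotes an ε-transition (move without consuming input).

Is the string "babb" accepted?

No

Start in {q1}.
Read 'b': q1→{q1}; now {q1}.
Read 'a': q1→∅; now ∅.
The set is empty and remains empty for the remaining 2 symbols.
The final set ∅ contains no accepting state.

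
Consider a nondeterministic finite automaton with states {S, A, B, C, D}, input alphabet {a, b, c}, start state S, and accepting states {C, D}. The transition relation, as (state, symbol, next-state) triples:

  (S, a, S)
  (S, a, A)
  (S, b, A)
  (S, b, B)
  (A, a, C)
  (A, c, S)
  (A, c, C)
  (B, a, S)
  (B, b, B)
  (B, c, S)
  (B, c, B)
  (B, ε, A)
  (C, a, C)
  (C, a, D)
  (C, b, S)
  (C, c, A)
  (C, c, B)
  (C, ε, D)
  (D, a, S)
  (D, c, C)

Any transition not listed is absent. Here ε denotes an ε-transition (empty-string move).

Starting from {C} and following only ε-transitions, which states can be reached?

{C, D}

Begin with {C}.
ε-move C → D; add D.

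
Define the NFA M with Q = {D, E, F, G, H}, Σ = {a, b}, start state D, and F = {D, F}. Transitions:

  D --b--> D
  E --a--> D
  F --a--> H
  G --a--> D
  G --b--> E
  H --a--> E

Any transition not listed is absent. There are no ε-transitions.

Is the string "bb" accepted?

Yes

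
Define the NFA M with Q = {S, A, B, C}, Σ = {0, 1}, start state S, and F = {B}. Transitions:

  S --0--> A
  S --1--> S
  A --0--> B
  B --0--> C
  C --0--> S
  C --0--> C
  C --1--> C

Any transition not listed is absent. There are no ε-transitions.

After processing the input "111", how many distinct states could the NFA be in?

1

Start in {S}.
Read '1': S→{S}; now {S}.
Read '1': S→{S}; now {S}.
Read '1': S→{S}; now {S}.
That set has 1 state.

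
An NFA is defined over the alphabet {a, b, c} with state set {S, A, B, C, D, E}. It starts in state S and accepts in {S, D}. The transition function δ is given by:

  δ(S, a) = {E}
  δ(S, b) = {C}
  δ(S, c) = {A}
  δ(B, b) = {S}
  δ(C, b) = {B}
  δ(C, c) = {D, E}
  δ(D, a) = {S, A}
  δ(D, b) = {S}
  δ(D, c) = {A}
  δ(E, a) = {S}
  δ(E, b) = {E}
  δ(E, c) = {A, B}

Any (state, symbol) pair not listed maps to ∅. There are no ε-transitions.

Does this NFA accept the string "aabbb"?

Yes

Start in {S}.
Read 'a': S→{E}; now {E}.
Read 'a': E→{S}; now {S}.
Read 'b': S→{C}; now {C}.
Read 'b': C→{B}; now {B}.
Read 'b': B→{S}; now {S}.
The final set {S} contains the accepting state S.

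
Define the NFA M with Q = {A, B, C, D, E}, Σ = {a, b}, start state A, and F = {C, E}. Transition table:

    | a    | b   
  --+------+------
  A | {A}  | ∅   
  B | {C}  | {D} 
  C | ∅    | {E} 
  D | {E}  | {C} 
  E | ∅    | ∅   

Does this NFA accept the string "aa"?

No

Start in {A}.
Read 'a': {A} → {A}.
Read 'a': {A} → {A}.
The final set {A} contains no accepting state.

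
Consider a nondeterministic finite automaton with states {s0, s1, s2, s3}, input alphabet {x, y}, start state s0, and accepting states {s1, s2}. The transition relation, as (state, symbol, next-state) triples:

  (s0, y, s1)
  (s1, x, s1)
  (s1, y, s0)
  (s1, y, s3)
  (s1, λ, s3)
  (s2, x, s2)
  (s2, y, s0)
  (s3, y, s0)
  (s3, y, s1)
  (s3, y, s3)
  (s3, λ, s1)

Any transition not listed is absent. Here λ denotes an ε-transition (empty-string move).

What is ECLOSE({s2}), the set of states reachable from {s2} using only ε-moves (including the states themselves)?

{s2}

Begin with {s2}.
No ε-moves leave this set, so the closure equals the set itself.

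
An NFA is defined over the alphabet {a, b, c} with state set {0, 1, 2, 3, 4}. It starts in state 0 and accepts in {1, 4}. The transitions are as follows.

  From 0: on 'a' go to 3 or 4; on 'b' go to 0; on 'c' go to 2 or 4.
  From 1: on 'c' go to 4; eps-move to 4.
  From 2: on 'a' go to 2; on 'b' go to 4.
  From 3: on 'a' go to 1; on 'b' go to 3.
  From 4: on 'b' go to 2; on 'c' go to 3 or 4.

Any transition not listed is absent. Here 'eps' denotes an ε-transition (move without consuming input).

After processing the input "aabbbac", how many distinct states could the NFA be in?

0

Start in {0}.
Read 'a': {0} → {3, 4}.
Read 'a': {3, 4} → {1, 4}.
Read 'b': {1, 4} → {2}.
Read 'b': {2} → {4}.
Read 'b': {4} → {2}.
Read 'a': {2} → {2}.
Read 'c': {2} → ∅.
That set has 0 states.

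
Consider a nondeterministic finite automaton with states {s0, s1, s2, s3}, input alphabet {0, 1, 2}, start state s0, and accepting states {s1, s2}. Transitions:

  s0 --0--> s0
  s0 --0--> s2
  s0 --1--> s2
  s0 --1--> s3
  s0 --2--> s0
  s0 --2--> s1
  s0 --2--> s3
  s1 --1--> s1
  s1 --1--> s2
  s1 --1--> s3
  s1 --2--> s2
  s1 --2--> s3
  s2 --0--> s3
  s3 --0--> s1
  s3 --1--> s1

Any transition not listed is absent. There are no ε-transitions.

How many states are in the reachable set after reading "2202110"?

2

Start in {s0}.
Read '2': s0→{s0, s1, s3}; now {s0, s1, s3}.
Read '2': s0→{s0, s1, s3}, s1→{s2, s3}, s3→∅; now {s0, s1, s2, s3}.
Read '0': s0→{s0, s2}, s1→∅, s2→{s3}, s3→{s1}; now {s0, s1, s2, s3}.
Read '2': s0→{s0, s1, s3}, s1→{s2, s3}, s2→∅, s3→∅; now {s0, s1, s2, s3}.
Read '1': s0→{s2, s3}, s1→{s1, s2, s3}, s2→∅, s3→{s1}; now {s1, s2, s3}.
Read '1': s1→{s1, s2, s3}, s2→∅, s3→{s1}; now {s1, s2, s3}.
Read '0': s1→∅, s2→{s3}, s3→{s1}; now {s1, s3}.
That set has 2 states.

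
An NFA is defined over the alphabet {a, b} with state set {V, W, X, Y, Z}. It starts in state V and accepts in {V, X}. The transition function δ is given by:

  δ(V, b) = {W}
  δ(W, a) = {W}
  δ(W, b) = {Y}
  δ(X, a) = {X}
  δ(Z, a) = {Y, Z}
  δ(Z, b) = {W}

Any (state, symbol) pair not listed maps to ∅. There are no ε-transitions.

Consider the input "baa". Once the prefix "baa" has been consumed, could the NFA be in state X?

Start in {V}.
Read 'b': {V} → {W}.
Read 'a': {W} → {W}.
Read 'a': {W} → {W}.
State X is not in {W}.

No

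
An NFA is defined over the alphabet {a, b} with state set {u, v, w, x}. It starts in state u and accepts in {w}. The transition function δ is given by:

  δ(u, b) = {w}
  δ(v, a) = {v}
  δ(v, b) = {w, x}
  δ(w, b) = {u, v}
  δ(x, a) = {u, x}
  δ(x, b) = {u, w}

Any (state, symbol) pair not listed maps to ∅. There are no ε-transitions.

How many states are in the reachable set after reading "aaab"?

Start in {u}.
Read 'a': {u} → ∅.
The set is empty and remains empty for the remaining 3 symbols.
That set has 0 states.

0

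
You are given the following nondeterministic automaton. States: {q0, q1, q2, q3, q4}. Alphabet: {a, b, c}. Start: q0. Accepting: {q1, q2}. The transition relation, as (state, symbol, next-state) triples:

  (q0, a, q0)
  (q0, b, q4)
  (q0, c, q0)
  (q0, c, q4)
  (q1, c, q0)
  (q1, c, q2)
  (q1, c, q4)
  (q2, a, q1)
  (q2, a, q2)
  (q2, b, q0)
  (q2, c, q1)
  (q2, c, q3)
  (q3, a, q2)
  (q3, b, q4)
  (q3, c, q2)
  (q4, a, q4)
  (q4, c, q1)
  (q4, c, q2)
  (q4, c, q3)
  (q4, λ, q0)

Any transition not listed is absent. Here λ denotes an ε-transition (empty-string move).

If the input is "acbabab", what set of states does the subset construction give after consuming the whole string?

Start in {q0}.
Read 'a': q0→{q0}; now {q0}.
Read 'c': q0→{q0, q4}; now {q0, q4}.
Read 'b': q0→{q4}, q4→∅; union {q4}; ε-closure = {q0, q4}.
Read 'a': q0→{q0}, q4→{q4}; now {q0, q4}.
Read 'b': q0→{q4}, q4→∅; union {q4}; ε-closure = {q0, q4}.
Read 'a': q0→{q0}, q4→{q4}; now {q0, q4}.
Read 'b': q0→{q4}, q4→∅; union {q4}; ε-closure = {q0, q4}.

{q0, q4}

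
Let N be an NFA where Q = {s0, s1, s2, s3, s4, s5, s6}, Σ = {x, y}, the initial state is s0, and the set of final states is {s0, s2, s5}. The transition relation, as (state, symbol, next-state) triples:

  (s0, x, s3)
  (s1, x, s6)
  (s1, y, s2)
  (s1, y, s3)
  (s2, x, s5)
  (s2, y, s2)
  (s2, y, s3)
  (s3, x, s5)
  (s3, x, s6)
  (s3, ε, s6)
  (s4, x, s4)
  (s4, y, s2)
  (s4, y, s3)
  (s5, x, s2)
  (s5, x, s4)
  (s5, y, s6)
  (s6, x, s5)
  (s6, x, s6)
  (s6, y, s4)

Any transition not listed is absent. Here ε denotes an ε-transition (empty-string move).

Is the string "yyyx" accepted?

Start in {s0}.
Read 'y': {s0} → ∅.
The set is empty and remains empty for the remaining 3 symbols.
The final set ∅ contains no accepting state.

No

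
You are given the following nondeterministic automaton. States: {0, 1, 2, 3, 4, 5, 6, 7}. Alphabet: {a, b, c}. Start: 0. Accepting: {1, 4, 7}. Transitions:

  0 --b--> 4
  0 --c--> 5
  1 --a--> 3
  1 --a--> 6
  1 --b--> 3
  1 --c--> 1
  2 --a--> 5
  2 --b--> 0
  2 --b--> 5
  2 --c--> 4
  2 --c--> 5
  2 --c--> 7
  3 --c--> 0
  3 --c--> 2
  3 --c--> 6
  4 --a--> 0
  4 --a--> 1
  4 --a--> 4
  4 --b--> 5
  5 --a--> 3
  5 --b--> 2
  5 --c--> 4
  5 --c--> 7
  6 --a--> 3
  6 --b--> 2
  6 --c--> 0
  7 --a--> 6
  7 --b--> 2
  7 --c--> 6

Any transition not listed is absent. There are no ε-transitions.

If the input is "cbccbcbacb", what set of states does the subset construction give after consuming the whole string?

{0, 2, 4, 5}

Start in {0}.
Read 'c': 0→{5}; now {5}.
Read 'b': 5→{2}; now {2}.
Read 'c': 2→{4, 5, 7}; now {4, 5, 7}.
Read 'c': 4→∅, 5→{4, 7}, 7→{6}; now {4, 6, 7}.
Read 'b': 4→{5}, 6→{2}, 7→{2}; now {2, 5}.
Read 'c': 2→{4, 5, 7}, 5→{4, 7}; now {4, 5, 7}.
Read 'b': 4→{5}, 5→{2}, 7→{2}; now {2, 5}.
Read 'a': 2→{5}, 5→{3}; now {3, 5}.
Read 'c': 3→{0, 2, 6}, 5→{4, 7}; now {0, 2, 4, 6, 7}.
Read 'b': 0→{4}, 2→{0, 5}, 4→{5}, 6→{2}, 7→{2}; now {0, 2, 4, 5}.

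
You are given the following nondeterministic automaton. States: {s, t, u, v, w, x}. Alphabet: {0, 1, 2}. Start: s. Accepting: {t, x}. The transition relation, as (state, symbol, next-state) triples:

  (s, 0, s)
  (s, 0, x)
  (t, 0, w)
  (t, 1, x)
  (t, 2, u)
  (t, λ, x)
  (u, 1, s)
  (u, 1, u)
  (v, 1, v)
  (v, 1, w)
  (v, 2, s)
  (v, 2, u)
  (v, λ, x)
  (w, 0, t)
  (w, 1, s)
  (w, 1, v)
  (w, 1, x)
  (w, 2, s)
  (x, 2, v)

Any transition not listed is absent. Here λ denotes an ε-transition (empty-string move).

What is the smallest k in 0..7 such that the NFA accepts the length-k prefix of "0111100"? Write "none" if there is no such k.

Start in {s}.
Read '0': s→{s, x}; now {s, x}.
None of the earlier sets intersect F, but {s, x} does.

1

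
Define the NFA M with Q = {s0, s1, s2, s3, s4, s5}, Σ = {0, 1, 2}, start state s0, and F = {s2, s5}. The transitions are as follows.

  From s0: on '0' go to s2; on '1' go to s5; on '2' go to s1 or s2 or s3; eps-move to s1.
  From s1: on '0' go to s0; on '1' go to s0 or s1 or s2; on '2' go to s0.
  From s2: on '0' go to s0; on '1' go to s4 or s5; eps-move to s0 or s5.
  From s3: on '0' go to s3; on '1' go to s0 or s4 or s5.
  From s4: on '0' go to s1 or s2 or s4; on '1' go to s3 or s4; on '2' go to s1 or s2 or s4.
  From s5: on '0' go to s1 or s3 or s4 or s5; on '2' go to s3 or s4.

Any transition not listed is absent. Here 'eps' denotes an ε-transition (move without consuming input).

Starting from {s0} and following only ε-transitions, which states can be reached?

{s0, s1}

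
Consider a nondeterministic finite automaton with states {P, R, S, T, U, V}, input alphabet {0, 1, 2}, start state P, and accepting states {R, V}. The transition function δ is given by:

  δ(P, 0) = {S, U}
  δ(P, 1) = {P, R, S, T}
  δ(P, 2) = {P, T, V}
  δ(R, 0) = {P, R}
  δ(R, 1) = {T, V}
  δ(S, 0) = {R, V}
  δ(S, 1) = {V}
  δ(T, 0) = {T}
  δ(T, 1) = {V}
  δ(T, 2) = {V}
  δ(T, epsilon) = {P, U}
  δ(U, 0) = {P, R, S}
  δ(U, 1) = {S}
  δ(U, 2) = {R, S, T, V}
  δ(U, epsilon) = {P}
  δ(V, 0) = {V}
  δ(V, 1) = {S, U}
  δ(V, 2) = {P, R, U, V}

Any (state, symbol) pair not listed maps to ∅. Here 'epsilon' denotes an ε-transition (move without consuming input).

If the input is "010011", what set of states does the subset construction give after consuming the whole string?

{P, R, S, T, U, V}

Start in {P}.
Read '0': P→{S, U}; union {S, U}; ε-closure = {P, S, U}.
Read '1': P→{P, R, S, T}, S→{V}, U→{S}; union {P, R, S, T, V}; ε-closure = {P, R, S, T, U, V}.
Read '0': P→{S, U}, R→{P, R}, S→{R, V}, T→{T}, U→{P, R, S}, V→{V}; now {P, R, S, T, U, V}.
Read '0': P→{S, U}, R→{P, R}, S→{R, V}, T→{T}, U→{P, R, S}, V→{V}; now {P, R, S, T, U, V}.
Read '1': P→{P, R, S, T}, R→{T, V}, S→{V}, T→{V}, U→{S}, V→{S, U}; now {P, R, S, T, U, V}.
Read '1': P→{P, R, S, T}, R→{T, V}, S→{V}, T→{V}, U→{S}, V→{S, U}; now {P, R, S, T, U, V}.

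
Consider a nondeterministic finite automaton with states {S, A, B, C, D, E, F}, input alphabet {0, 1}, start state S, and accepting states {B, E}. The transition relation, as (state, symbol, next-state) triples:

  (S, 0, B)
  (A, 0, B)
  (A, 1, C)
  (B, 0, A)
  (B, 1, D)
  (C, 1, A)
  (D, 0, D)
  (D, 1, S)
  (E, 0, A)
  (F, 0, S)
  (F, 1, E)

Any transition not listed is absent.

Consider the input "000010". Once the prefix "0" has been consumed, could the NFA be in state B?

Yes

Start in {S}.
Read '0': S→{B}; now {B}.
State B is in {B}.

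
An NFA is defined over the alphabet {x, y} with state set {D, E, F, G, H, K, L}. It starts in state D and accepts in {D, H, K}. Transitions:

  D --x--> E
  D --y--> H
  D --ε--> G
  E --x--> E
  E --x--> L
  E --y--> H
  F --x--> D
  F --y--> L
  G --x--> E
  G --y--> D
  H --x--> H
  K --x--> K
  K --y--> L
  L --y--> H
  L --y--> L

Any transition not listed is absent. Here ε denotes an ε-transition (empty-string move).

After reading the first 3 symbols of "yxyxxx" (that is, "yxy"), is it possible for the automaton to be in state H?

Yes

Start: ε-closure({D}) = {D, G}.
Read 'y': {D, G} → {D, G, H}.
Read 'x': {D, G, H} → {E, H}.
Read 'y': {E, H} → {H}.
State H is in {H}.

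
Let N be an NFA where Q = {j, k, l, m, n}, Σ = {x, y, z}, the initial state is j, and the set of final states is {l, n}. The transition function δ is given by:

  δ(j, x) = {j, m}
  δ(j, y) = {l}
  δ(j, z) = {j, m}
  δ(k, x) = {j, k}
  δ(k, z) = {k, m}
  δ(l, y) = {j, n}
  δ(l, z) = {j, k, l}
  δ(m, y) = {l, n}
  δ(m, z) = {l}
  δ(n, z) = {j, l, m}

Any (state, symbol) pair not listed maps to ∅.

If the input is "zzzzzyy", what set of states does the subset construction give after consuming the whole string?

{j, l, n}

Start in {j}.
Read 'z': j→{j, m}; now {j, m}.
Read 'z': j→{j, m}, m→{l}; now {j, l, m}.
Read 'z': j→{j, m}, l→{j, k, l}, m→{l}; now {j, k, l, m}.
Read 'z': j→{j, m}, k→{k, m}, l→{j, k, l}, m→{l}; now {j, k, l, m}.
Read 'z': j→{j, m}, k→{k, m}, l→{j, k, l}, m→{l}; now {j, k, l, m}.
Read 'y': j→{l}, k→∅, l→{j, n}, m→{l, n}; now {j, l, n}.
Read 'y': j→{l}, l→{j, n}, n→∅; now {j, l, n}.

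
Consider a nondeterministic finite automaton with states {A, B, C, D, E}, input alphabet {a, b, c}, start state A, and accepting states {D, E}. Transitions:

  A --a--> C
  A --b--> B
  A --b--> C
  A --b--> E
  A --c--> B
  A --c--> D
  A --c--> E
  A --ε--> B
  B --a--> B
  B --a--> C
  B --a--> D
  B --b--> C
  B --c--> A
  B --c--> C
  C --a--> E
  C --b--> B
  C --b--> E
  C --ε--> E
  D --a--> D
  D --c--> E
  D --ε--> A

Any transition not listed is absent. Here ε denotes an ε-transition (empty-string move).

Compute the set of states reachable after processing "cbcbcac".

{A, B, C, D, E}

Start: ε-closure({A}) = {A, B}.
Read 'c': {A, B} → {A, B, C, D, E}.
Read 'b': {A, B, C, D, E} → {B, C, E}.
Read 'c': {B, C, E} → {A, B, C, E}.
Read 'b': {A, B, C, E} → {B, C, E}.
Read 'c': {B, C, E} → {A, B, C, E}.
Read 'a': {A, B, C, E} → {A, B, C, D, E}.
Read 'c': {A, B, C, D, E} → {A, B, C, D, E}.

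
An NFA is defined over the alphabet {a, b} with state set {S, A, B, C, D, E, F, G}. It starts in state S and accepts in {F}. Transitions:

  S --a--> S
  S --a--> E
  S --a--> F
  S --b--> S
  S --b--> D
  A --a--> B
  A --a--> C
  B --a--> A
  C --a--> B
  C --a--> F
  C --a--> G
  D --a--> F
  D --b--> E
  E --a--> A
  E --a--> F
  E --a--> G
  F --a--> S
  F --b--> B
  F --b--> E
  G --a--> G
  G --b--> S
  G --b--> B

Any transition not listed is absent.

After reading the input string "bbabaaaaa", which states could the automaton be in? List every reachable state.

Start in {S}.
Read 'b': S→{S, D}; now {S, D}.
Read 'b': S→{S, D}, D→{E}; now {S, D, E}.
Read 'a': S→{S, E, F}, D→{F}, E→{A, F, G}; now {S, A, E, F, G}.
Read 'b': S→{S, D}, A→∅, E→∅, F→{B, E}, G→{S, B}; now {S, B, D, E}.
Read 'a': S→{S, E, F}, B→{A}, D→{F}, E→{A, F, G}; now {S, A, E, F, G}.
Read 'a': S→{S, E, F}, A→{B, C}, E→{A, F, G}, F→{S}, G→{G}; now {S, A, B, C, E, F, G}.
Read 'a': S→{S, E, F}, A→{B, C}, B→{A}, C→{B, F, G}, E→{A, F, G}, F→{S}, G→{G}; now {S, A, B, C, E, F, G}.
Read 'a': S→{S, E, F}, A→{B, C}, B→{A}, C→{B, F, G}, E→{A, F, G}, F→{S}, G→{G}; now {S, A, B, C, E, F, G}.
Read 'a': S→{S, E, F}, A→{B, C}, B→{A}, C→{B, F, G}, E→{A, F, G}, F→{S}, G→{G}; now {S, A, B, C, E, F, G}.

{S, A, B, C, E, F, G}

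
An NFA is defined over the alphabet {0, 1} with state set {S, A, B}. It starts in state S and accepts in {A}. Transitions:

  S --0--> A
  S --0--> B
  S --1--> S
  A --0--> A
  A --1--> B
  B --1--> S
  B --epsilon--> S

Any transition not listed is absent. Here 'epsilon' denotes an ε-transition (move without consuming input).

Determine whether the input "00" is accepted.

Start in {S}.
Read '0': S→{A, B}; union {A, B}; ε-closure = {S, A, B}.
Read '0': S→{A, B}, A→{A}, B→∅; union {A, B}; ε-closure = {S, A, B}.
The final set {S, A, B} contains the accepting state A.

Yes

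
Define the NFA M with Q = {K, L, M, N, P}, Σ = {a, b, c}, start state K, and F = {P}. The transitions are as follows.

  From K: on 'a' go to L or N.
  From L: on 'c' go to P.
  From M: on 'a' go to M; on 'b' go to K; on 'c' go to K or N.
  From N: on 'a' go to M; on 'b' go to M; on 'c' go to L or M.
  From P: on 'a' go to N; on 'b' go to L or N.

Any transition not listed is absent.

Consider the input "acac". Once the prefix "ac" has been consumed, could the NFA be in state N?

No

Start in {K}.
Read 'a': {K} → {L, N}.
Read 'c': {L, N} → {L, M, P}.
State N is not in {L, M, P}.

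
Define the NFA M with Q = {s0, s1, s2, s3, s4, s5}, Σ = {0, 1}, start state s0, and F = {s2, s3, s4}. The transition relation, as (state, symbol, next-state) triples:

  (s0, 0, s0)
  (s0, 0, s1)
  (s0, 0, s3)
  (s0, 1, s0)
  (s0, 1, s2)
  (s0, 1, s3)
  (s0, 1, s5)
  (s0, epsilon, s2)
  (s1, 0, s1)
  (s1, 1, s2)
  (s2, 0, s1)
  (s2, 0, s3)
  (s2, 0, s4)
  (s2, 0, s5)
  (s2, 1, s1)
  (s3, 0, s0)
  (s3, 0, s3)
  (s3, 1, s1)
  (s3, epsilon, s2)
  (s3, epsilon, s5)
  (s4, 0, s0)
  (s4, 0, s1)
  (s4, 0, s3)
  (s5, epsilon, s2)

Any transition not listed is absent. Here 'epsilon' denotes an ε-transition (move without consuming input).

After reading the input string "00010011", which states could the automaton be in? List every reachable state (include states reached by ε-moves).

{s0, s1, s2, s3, s5}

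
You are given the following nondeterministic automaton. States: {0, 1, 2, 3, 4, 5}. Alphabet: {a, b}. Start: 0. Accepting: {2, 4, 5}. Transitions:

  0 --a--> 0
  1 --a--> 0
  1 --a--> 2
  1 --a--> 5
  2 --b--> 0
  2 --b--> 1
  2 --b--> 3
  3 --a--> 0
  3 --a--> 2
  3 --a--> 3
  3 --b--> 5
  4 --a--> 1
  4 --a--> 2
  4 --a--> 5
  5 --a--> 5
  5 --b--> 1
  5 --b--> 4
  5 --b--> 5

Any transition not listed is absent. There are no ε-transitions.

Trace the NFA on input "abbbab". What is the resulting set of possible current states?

Start in {0}.
Read 'a': {0} → {0}.
Read 'b': {0} → ∅.
The set is empty and remains empty for the remaining 4 symbols.

∅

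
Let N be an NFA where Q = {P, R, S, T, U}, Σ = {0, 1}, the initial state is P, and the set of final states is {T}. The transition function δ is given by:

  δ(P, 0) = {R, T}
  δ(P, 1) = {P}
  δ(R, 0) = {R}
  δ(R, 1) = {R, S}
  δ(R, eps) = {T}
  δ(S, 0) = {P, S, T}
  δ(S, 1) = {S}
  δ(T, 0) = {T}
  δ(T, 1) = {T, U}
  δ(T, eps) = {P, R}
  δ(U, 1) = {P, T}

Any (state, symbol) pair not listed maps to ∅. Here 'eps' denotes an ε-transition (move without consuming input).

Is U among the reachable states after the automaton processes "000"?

Start in {P}.
Read '0': P→{R, T}; union {R, T}; ε-closure = {P, R, T}.
Read '0': P→{R, T}, R→{R}, T→{T}; union {R, T}; ε-closure = {P, R, T}.
Read '0': P→{R, T}, R→{R}, T→{T}; union {R, T}; ε-closure = {P, R, T}.
State U is not in {P, R, T}.

No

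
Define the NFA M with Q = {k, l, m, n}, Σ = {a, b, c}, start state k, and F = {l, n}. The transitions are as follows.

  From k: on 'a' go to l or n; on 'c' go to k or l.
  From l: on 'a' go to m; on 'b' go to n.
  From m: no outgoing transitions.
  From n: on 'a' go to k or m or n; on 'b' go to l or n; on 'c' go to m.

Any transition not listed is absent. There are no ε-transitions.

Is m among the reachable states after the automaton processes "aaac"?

Start in {k}.
Read 'a': k→{l, n}; now {l, n}.
Read 'a': l→{m}, n→{k, m, n}; now {k, m, n}.
Read 'a': k→{l, n}, m→∅, n→{k, m, n}; now {k, l, m, n}.
Read 'c': k→{k, l}, l→∅, m→∅, n→{m}; now {k, l, m}.
State m is in {k, l, m}.

Yes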